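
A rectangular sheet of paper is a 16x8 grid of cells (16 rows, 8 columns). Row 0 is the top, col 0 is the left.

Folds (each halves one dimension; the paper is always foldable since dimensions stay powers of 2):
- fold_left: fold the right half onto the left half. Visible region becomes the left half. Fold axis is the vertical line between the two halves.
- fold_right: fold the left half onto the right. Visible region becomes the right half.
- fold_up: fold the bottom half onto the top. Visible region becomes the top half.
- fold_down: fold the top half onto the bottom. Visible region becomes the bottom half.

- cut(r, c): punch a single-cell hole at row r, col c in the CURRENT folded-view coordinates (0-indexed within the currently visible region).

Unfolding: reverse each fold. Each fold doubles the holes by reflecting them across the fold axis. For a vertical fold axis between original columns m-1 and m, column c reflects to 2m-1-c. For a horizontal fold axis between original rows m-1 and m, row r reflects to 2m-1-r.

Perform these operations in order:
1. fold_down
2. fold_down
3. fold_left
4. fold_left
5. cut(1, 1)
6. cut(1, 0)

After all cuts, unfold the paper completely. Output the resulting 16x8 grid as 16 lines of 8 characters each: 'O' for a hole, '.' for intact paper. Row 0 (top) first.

Answer: ........
........
OOOOOOOO
........
........
OOOOOOOO
........
........
........
........
OOOOOOOO
........
........
OOOOOOOO
........
........

Derivation:
Op 1 fold_down: fold axis h@8; visible region now rows[8,16) x cols[0,8) = 8x8
Op 2 fold_down: fold axis h@12; visible region now rows[12,16) x cols[0,8) = 4x8
Op 3 fold_left: fold axis v@4; visible region now rows[12,16) x cols[0,4) = 4x4
Op 4 fold_left: fold axis v@2; visible region now rows[12,16) x cols[0,2) = 4x2
Op 5 cut(1, 1): punch at orig (13,1); cuts so far [(13, 1)]; region rows[12,16) x cols[0,2) = 4x2
Op 6 cut(1, 0): punch at orig (13,0); cuts so far [(13, 0), (13, 1)]; region rows[12,16) x cols[0,2) = 4x2
Unfold 1 (reflect across v@2): 4 holes -> [(13, 0), (13, 1), (13, 2), (13, 3)]
Unfold 2 (reflect across v@4): 8 holes -> [(13, 0), (13, 1), (13, 2), (13, 3), (13, 4), (13, 5), (13, 6), (13, 7)]
Unfold 3 (reflect across h@12): 16 holes -> [(10, 0), (10, 1), (10, 2), (10, 3), (10, 4), (10, 5), (10, 6), (10, 7), (13, 0), (13, 1), (13, 2), (13, 3), (13, 4), (13, 5), (13, 6), (13, 7)]
Unfold 4 (reflect across h@8): 32 holes -> [(2, 0), (2, 1), (2, 2), (2, 3), (2, 4), (2, 5), (2, 6), (2, 7), (5, 0), (5, 1), (5, 2), (5, 3), (5, 4), (5, 5), (5, 6), (5, 7), (10, 0), (10, 1), (10, 2), (10, 3), (10, 4), (10, 5), (10, 6), (10, 7), (13, 0), (13, 1), (13, 2), (13, 3), (13, 4), (13, 5), (13, 6), (13, 7)]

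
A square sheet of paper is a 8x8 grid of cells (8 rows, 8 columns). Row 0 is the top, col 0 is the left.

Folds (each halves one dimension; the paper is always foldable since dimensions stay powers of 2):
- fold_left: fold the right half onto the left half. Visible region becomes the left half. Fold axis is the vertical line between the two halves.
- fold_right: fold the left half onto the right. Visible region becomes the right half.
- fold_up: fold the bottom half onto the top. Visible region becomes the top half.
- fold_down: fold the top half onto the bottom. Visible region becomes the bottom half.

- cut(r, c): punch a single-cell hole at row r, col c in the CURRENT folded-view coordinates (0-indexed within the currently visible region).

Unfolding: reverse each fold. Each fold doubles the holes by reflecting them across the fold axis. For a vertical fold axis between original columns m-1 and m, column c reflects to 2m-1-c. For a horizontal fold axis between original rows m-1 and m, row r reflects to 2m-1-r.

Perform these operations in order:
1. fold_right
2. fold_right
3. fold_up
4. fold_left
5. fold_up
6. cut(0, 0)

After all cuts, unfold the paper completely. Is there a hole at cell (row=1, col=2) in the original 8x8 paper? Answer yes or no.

Op 1 fold_right: fold axis v@4; visible region now rows[0,8) x cols[4,8) = 8x4
Op 2 fold_right: fold axis v@6; visible region now rows[0,8) x cols[6,8) = 8x2
Op 3 fold_up: fold axis h@4; visible region now rows[0,4) x cols[6,8) = 4x2
Op 4 fold_left: fold axis v@7; visible region now rows[0,4) x cols[6,7) = 4x1
Op 5 fold_up: fold axis h@2; visible region now rows[0,2) x cols[6,7) = 2x1
Op 6 cut(0, 0): punch at orig (0,6); cuts so far [(0, 6)]; region rows[0,2) x cols[6,7) = 2x1
Unfold 1 (reflect across h@2): 2 holes -> [(0, 6), (3, 6)]
Unfold 2 (reflect across v@7): 4 holes -> [(0, 6), (0, 7), (3, 6), (3, 7)]
Unfold 3 (reflect across h@4): 8 holes -> [(0, 6), (0, 7), (3, 6), (3, 7), (4, 6), (4, 7), (7, 6), (7, 7)]
Unfold 4 (reflect across v@6): 16 holes -> [(0, 4), (0, 5), (0, 6), (0, 7), (3, 4), (3, 5), (3, 6), (3, 7), (4, 4), (4, 5), (4, 6), (4, 7), (7, 4), (7, 5), (7, 6), (7, 7)]
Unfold 5 (reflect across v@4): 32 holes -> [(0, 0), (0, 1), (0, 2), (0, 3), (0, 4), (0, 5), (0, 6), (0, 7), (3, 0), (3, 1), (3, 2), (3, 3), (3, 4), (3, 5), (3, 6), (3, 7), (4, 0), (4, 1), (4, 2), (4, 3), (4, 4), (4, 5), (4, 6), (4, 7), (7, 0), (7, 1), (7, 2), (7, 3), (7, 4), (7, 5), (7, 6), (7, 7)]
Holes: [(0, 0), (0, 1), (0, 2), (0, 3), (0, 4), (0, 5), (0, 6), (0, 7), (3, 0), (3, 1), (3, 2), (3, 3), (3, 4), (3, 5), (3, 6), (3, 7), (4, 0), (4, 1), (4, 2), (4, 3), (4, 4), (4, 5), (4, 6), (4, 7), (7, 0), (7, 1), (7, 2), (7, 3), (7, 4), (7, 5), (7, 6), (7, 7)]

Answer: no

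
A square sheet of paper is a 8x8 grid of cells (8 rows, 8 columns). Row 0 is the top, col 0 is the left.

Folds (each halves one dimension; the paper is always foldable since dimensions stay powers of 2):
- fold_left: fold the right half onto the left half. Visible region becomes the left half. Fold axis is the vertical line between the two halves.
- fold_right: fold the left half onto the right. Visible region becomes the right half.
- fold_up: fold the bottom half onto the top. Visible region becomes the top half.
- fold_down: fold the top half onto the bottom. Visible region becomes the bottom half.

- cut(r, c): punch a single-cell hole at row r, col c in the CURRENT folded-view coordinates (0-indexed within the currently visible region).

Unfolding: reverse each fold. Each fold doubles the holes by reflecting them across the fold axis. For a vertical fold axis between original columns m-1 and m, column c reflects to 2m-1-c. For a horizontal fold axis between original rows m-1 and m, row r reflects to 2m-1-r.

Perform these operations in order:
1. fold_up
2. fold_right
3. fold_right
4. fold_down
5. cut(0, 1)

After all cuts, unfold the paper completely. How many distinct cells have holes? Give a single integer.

Answer: 16

Derivation:
Op 1 fold_up: fold axis h@4; visible region now rows[0,4) x cols[0,8) = 4x8
Op 2 fold_right: fold axis v@4; visible region now rows[0,4) x cols[4,8) = 4x4
Op 3 fold_right: fold axis v@6; visible region now rows[0,4) x cols[6,8) = 4x2
Op 4 fold_down: fold axis h@2; visible region now rows[2,4) x cols[6,8) = 2x2
Op 5 cut(0, 1): punch at orig (2,7); cuts so far [(2, 7)]; region rows[2,4) x cols[6,8) = 2x2
Unfold 1 (reflect across h@2): 2 holes -> [(1, 7), (2, 7)]
Unfold 2 (reflect across v@6): 4 holes -> [(1, 4), (1, 7), (2, 4), (2, 7)]
Unfold 3 (reflect across v@4): 8 holes -> [(1, 0), (1, 3), (1, 4), (1, 7), (2, 0), (2, 3), (2, 4), (2, 7)]
Unfold 4 (reflect across h@4): 16 holes -> [(1, 0), (1, 3), (1, 4), (1, 7), (2, 0), (2, 3), (2, 4), (2, 7), (5, 0), (5, 3), (5, 4), (5, 7), (6, 0), (6, 3), (6, 4), (6, 7)]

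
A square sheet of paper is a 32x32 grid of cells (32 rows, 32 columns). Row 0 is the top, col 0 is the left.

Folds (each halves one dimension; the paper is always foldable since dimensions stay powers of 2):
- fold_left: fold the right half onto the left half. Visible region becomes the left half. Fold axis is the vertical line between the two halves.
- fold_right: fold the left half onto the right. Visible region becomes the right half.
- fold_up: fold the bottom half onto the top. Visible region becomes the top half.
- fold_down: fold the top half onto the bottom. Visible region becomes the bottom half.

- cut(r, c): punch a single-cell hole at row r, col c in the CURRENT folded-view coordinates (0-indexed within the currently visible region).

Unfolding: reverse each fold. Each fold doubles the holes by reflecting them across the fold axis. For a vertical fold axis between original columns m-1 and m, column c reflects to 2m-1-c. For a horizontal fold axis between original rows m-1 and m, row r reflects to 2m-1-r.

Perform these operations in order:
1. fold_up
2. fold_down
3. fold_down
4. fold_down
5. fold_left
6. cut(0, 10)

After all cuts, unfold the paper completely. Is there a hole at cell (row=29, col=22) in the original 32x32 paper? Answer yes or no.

Op 1 fold_up: fold axis h@16; visible region now rows[0,16) x cols[0,32) = 16x32
Op 2 fold_down: fold axis h@8; visible region now rows[8,16) x cols[0,32) = 8x32
Op 3 fold_down: fold axis h@12; visible region now rows[12,16) x cols[0,32) = 4x32
Op 4 fold_down: fold axis h@14; visible region now rows[14,16) x cols[0,32) = 2x32
Op 5 fold_left: fold axis v@16; visible region now rows[14,16) x cols[0,16) = 2x16
Op 6 cut(0, 10): punch at orig (14,10); cuts so far [(14, 10)]; region rows[14,16) x cols[0,16) = 2x16
Unfold 1 (reflect across v@16): 2 holes -> [(14, 10), (14, 21)]
Unfold 2 (reflect across h@14): 4 holes -> [(13, 10), (13, 21), (14, 10), (14, 21)]
Unfold 3 (reflect across h@12): 8 holes -> [(9, 10), (9, 21), (10, 10), (10, 21), (13, 10), (13, 21), (14, 10), (14, 21)]
Unfold 4 (reflect across h@8): 16 holes -> [(1, 10), (1, 21), (2, 10), (2, 21), (5, 10), (5, 21), (6, 10), (6, 21), (9, 10), (9, 21), (10, 10), (10, 21), (13, 10), (13, 21), (14, 10), (14, 21)]
Unfold 5 (reflect across h@16): 32 holes -> [(1, 10), (1, 21), (2, 10), (2, 21), (5, 10), (5, 21), (6, 10), (6, 21), (9, 10), (9, 21), (10, 10), (10, 21), (13, 10), (13, 21), (14, 10), (14, 21), (17, 10), (17, 21), (18, 10), (18, 21), (21, 10), (21, 21), (22, 10), (22, 21), (25, 10), (25, 21), (26, 10), (26, 21), (29, 10), (29, 21), (30, 10), (30, 21)]
Holes: [(1, 10), (1, 21), (2, 10), (2, 21), (5, 10), (5, 21), (6, 10), (6, 21), (9, 10), (9, 21), (10, 10), (10, 21), (13, 10), (13, 21), (14, 10), (14, 21), (17, 10), (17, 21), (18, 10), (18, 21), (21, 10), (21, 21), (22, 10), (22, 21), (25, 10), (25, 21), (26, 10), (26, 21), (29, 10), (29, 21), (30, 10), (30, 21)]

Answer: no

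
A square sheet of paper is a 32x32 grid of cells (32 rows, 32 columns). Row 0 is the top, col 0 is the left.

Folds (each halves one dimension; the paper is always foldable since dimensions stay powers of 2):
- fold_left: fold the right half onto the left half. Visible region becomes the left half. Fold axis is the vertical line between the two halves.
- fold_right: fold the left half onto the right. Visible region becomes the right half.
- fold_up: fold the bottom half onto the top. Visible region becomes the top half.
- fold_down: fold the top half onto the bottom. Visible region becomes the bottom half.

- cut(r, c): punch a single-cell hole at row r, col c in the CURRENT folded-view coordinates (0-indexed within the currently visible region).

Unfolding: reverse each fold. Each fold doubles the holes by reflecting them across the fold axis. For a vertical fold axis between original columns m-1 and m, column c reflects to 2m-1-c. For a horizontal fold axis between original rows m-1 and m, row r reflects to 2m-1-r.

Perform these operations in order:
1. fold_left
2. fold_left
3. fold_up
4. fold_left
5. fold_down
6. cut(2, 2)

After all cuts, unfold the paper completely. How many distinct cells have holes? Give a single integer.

Answer: 32

Derivation:
Op 1 fold_left: fold axis v@16; visible region now rows[0,32) x cols[0,16) = 32x16
Op 2 fold_left: fold axis v@8; visible region now rows[0,32) x cols[0,8) = 32x8
Op 3 fold_up: fold axis h@16; visible region now rows[0,16) x cols[0,8) = 16x8
Op 4 fold_left: fold axis v@4; visible region now rows[0,16) x cols[0,4) = 16x4
Op 5 fold_down: fold axis h@8; visible region now rows[8,16) x cols[0,4) = 8x4
Op 6 cut(2, 2): punch at orig (10,2); cuts so far [(10, 2)]; region rows[8,16) x cols[0,4) = 8x4
Unfold 1 (reflect across h@8): 2 holes -> [(5, 2), (10, 2)]
Unfold 2 (reflect across v@4): 4 holes -> [(5, 2), (5, 5), (10, 2), (10, 5)]
Unfold 3 (reflect across h@16): 8 holes -> [(5, 2), (5, 5), (10, 2), (10, 5), (21, 2), (21, 5), (26, 2), (26, 5)]
Unfold 4 (reflect across v@8): 16 holes -> [(5, 2), (5, 5), (5, 10), (5, 13), (10, 2), (10, 5), (10, 10), (10, 13), (21, 2), (21, 5), (21, 10), (21, 13), (26, 2), (26, 5), (26, 10), (26, 13)]
Unfold 5 (reflect across v@16): 32 holes -> [(5, 2), (5, 5), (5, 10), (5, 13), (5, 18), (5, 21), (5, 26), (5, 29), (10, 2), (10, 5), (10, 10), (10, 13), (10, 18), (10, 21), (10, 26), (10, 29), (21, 2), (21, 5), (21, 10), (21, 13), (21, 18), (21, 21), (21, 26), (21, 29), (26, 2), (26, 5), (26, 10), (26, 13), (26, 18), (26, 21), (26, 26), (26, 29)]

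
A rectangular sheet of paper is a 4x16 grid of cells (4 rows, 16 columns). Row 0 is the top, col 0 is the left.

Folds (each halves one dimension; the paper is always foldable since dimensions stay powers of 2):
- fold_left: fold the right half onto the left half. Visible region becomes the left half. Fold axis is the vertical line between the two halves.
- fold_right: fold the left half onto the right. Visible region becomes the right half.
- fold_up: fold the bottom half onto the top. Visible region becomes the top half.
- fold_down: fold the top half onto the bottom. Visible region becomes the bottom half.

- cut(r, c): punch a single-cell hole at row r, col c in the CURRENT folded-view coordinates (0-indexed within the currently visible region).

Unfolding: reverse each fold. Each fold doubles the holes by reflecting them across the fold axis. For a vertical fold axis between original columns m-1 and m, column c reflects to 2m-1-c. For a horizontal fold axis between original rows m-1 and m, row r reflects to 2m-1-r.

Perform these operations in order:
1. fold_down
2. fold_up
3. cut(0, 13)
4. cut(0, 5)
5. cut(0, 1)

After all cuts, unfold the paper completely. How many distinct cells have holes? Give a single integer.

Answer: 12

Derivation:
Op 1 fold_down: fold axis h@2; visible region now rows[2,4) x cols[0,16) = 2x16
Op 2 fold_up: fold axis h@3; visible region now rows[2,3) x cols[0,16) = 1x16
Op 3 cut(0, 13): punch at orig (2,13); cuts so far [(2, 13)]; region rows[2,3) x cols[0,16) = 1x16
Op 4 cut(0, 5): punch at orig (2,5); cuts so far [(2, 5), (2, 13)]; region rows[2,3) x cols[0,16) = 1x16
Op 5 cut(0, 1): punch at orig (2,1); cuts so far [(2, 1), (2, 5), (2, 13)]; region rows[2,3) x cols[0,16) = 1x16
Unfold 1 (reflect across h@3): 6 holes -> [(2, 1), (2, 5), (2, 13), (3, 1), (3, 5), (3, 13)]
Unfold 2 (reflect across h@2): 12 holes -> [(0, 1), (0, 5), (0, 13), (1, 1), (1, 5), (1, 13), (2, 1), (2, 5), (2, 13), (3, 1), (3, 5), (3, 13)]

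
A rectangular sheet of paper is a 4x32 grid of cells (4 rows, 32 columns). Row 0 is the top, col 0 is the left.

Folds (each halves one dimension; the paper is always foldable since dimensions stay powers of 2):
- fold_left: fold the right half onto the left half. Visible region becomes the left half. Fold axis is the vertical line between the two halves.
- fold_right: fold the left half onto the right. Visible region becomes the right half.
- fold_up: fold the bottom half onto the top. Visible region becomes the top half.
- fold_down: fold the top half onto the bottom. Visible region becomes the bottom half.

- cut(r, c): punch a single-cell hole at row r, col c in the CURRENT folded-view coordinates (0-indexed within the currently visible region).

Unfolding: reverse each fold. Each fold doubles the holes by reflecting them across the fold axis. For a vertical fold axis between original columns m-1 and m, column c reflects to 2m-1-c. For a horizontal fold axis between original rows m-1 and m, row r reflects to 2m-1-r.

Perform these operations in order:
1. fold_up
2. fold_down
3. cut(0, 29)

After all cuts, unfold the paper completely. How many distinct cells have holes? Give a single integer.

Op 1 fold_up: fold axis h@2; visible region now rows[0,2) x cols[0,32) = 2x32
Op 2 fold_down: fold axis h@1; visible region now rows[1,2) x cols[0,32) = 1x32
Op 3 cut(0, 29): punch at orig (1,29); cuts so far [(1, 29)]; region rows[1,2) x cols[0,32) = 1x32
Unfold 1 (reflect across h@1): 2 holes -> [(0, 29), (1, 29)]
Unfold 2 (reflect across h@2): 4 holes -> [(0, 29), (1, 29), (2, 29), (3, 29)]

Answer: 4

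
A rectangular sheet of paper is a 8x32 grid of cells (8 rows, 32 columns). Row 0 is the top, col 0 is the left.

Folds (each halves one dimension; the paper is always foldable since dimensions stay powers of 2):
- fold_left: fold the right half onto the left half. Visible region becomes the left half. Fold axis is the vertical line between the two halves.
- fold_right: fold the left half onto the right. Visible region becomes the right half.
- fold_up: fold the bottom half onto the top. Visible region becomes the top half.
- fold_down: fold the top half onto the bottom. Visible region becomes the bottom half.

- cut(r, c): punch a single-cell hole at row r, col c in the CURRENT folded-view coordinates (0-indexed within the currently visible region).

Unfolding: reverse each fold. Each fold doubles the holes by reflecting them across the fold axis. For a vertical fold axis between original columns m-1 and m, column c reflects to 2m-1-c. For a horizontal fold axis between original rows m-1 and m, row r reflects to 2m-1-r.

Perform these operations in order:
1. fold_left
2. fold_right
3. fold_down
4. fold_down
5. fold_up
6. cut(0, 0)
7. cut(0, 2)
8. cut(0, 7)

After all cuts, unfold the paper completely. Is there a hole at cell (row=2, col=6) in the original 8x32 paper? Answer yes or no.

Answer: no

Derivation:
Op 1 fold_left: fold axis v@16; visible region now rows[0,8) x cols[0,16) = 8x16
Op 2 fold_right: fold axis v@8; visible region now rows[0,8) x cols[8,16) = 8x8
Op 3 fold_down: fold axis h@4; visible region now rows[4,8) x cols[8,16) = 4x8
Op 4 fold_down: fold axis h@6; visible region now rows[6,8) x cols[8,16) = 2x8
Op 5 fold_up: fold axis h@7; visible region now rows[6,7) x cols[8,16) = 1x8
Op 6 cut(0, 0): punch at orig (6,8); cuts so far [(6, 8)]; region rows[6,7) x cols[8,16) = 1x8
Op 7 cut(0, 2): punch at orig (6,10); cuts so far [(6, 8), (6, 10)]; region rows[6,7) x cols[8,16) = 1x8
Op 8 cut(0, 7): punch at orig (6,15); cuts so far [(6, 8), (6, 10), (6, 15)]; region rows[6,7) x cols[8,16) = 1x8
Unfold 1 (reflect across h@7): 6 holes -> [(6, 8), (6, 10), (6, 15), (7, 8), (7, 10), (7, 15)]
Unfold 2 (reflect across h@6): 12 holes -> [(4, 8), (4, 10), (4, 15), (5, 8), (5, 10), (5, 15), (6, 8), (6, 10), (6, 15), (7, 8), (7, 10), (7, 15)]
Unfold 3 (reflect across h@4): 24 holes -> [(0, 8), (0, 10), (0, 15), (1, 8), (1, 10), (1, 15), (2, 8), (2, 10), (2, 15), (3, 8), (3, 10), (3, 15), (4, 8), (4, 10), (4, 15), (5, 8), (5, 10), (5, 15), (6, 8), (6, 10), (6, 15), (7, 8), (7, 10), (7, 15)]
Unfold 4 (reflect across v@8): 48 holes -> [(0, 0), (0, 5), (0, 7), (0, 8), (0, 10), (0, 15), (1, 0), (1, 5), (1, 7), (1, 8), (1, 10), (1, 15), (2, 0), (2, 5), (2, 7), (2, 8), (2, 10), (2, 15), (3, 0), (3, 5), (3, 7), (3, 8), (3, 10), (3, 15), (4, 0), (4, 5), (4, 7), (4, 8), (4, 10), (4, 15), (5, 0), (5, 5), (5, 7), (5, 8), (5, 10), (5, 15), (6, 0), (6, 5), (6, 7), (6, 8), (6, 10), (6, 15), (7, 0), (7, 5), (7, 7), (7, 8), (7, 10), (7, 15)]
Unfold 5 (reflect across v@16): 96 holes -> [(0, 0), (0, 5), (0, 7), (0, 8), (0, 10), (0, 15), (0, 16), (0, 21), (0, 23), (0, 24), (0, 26), (0, 31), (1, 0), (1, 5), (1, 7), (1, 8), (1, 10), (1, 15), (1, 16), (1, 21), (1, 23), (1, 24), (1, 26), (1, 31), (2, 0), (2, 5), (2, 7), (2, 8), (2, 10), (2, 15), (2, 16), (2, 21), (2, 23), (2, 24), (2, 26), (2, 31), (3, 0), (3, 5), (3, 7), (3, 8), (3, 10), (3, 15), (3, 16), (3, 21), (3, 23), (3, 24), (3, 26), (3, 31), (4, 0), (4, 5), (4, 7), (4, 8), (4, 10), (4, 15), (4, 16), (4, 21), (4, 23), (4, 24), (4, 26), (4, 31), (5, 0), (5, 5), (5, 7), (5, 8), (5, 10), (5, 15), (5, 16), (5, 21), (5, 23), (5, 24), (5, 26), (5, 31), (6, 0), (6, 5), (6, 7), (6, 8), (6, 10), (6, 15), (6, 16), (6, 21), (6, 23), (6, 24), (6, 26), (6, 31), (7, 0), (7, 5), (7, 7), (7, 8), (7, 10), (7, 15), (7, 16), (7, 21), (7, 23), (7, 24), (7, 26), (7, 31)]
Holes: [(0, 0), (0, 5), (0, 7), (0, 8), (0, 10), (0, 15), (0, 16), (0, 21), (0, 23), (0, 24), (0, 26), (0, 31), (1, 0), (1, 5), (1, 7), (1, 8), (1, 10), (1, 15), (1, 16), (1, 21), (1, 23), (1, 24), (1, 26), (1, 31), (2, 0), (2, 5), (2, 7), (2, 8), (2, 10), (2, 15), (2, 16), (2, 21), (2, 23), (2, 24), (2, 26), (2, 31), (3, 0), (3, 5), (3, 7), (3, 8), (3, 10), (3, 15), (3, 16), (3, 21), (3, 23), (3, 24), (3, 26), (3, 31), (4, 0), (4, 5), (4, 7), (4, 8), (4, 10), (4, 15), (4, 16), (4, 21), (4, 23), (4, 24), (4, 26), (4, 31), (5, 0), (5, 5), (5, 7), (5, 8), (5, 10), (5, 15), (5, 16), (5, 21), (5, 23), (5, 24), (5, 26), (5, 31), (6, 0), (6, 5), (6, 7), (6, 8), (6, 10), (6, 15), (6, 16), (6, 21), (6, 23), (6, 24), (6, 26), (6, 31), (7, 0), (7, 5), (7, 7), (7, 8), (7, 10), (7, 15), (7, 16), (7, 21), (7, 23), (7, 24), (7, 26), (7, 31)]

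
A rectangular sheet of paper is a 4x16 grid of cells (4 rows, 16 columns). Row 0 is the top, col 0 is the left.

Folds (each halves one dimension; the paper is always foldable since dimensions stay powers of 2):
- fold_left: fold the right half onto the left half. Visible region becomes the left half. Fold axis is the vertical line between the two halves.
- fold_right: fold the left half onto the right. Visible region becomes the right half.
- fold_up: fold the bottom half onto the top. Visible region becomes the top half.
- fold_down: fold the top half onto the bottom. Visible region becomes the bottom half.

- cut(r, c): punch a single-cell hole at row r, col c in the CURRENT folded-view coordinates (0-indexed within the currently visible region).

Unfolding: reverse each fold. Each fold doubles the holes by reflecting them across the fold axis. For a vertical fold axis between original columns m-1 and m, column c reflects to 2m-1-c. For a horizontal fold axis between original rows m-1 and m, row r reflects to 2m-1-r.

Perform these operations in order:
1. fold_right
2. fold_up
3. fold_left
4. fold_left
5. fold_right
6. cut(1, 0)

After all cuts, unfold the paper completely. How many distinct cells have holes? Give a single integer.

Answer: 32

Derivation:
Op 1 fold_right: fold axis v@8; visible region now rows[0,4) x cols[8,16) = 4x8
Op 2 fold_up: fold axis h@2; visible region now rows[0,2) x cols[8,16) = 2x8
Op 3 fold_left: fold axis v@12; visible region now rows[0,2) x cols[8,12) = 2x4
Op 4 fold_left: fold axis v@10; visible region now rows[0,2) x cols[8,10) = 2x2
Op 5 fold_right: fold axis v@9; visible region now rows[0,2) x cols[9,10) = 2x1
Op 6 cut(1, 0): punch at orig (1,9); cuts so far [(1, 9)]; region rows[0,2) x cols[9,10) = 2x1
Unfold 1 (reflect across v@9): 2 holes -> [(1, 8), (1, 9)]
Unfold 2 (reflect across v@10): 4 holes -> [(1, 8), (1, 9), (1, 10), (1, 11)]
Unfold 3 (reflect across v@12): 8 holes -> [(1, 8), (1, 9), (1, 10), (1, 11), (1, 12), (1, 13), (1, 14), (1, 15)]
Unfold 4 (reflect across h@2): 16 holes -> [(1, 8), (1, 9), (1, 10), (1, 11), (1, 12), (1, 13), (1, 14), (1, 15), (2, 8), (2, 9), (2, 10), (2, 11), (2, 12), (2, 13), (2, 14), (2, 15)]
Unfold 5 (reflect across v@8): 32 holes -> [(1, 0), (1, 1), (1, 2), (1, 3), (1, 4), (1, 5), (1, 6), (1, 7), (1, 8), (1, 9), (1, 10), (1, 11), (1, 12), (1, 13), (1, 14), (1, 15), (2, 0), (2, 1), (2, 2), (2, 3), (2, 4), (2, 5), (2, 6), (2, 7), (2, 8), (2, 9), (2, 10), (2, 11), (2, 12), (2, 13), (2, 14), (2, 15)]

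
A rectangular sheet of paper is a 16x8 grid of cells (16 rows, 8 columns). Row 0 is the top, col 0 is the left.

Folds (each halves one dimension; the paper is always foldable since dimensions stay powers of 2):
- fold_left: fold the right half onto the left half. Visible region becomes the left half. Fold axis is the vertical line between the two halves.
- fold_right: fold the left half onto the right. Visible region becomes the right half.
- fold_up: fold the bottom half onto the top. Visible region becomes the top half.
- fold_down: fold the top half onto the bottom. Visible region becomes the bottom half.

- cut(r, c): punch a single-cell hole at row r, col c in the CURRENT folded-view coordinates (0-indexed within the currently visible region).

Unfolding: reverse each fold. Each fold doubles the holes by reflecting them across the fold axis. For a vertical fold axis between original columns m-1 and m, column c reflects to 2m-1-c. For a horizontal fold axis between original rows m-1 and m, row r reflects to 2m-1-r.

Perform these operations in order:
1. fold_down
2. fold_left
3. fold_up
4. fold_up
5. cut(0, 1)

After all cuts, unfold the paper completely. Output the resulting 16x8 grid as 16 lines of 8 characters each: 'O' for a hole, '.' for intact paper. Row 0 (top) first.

Answer: .O....O.
........
........
.O....O.
.O....O.
........
........
.O....O.
.O....O.
........
........
.O....O.
.O....O.
........
........
.O....O.

Derivation:
Op 1 fold_down: fold axis h@8; visible region now rows[8,16) x cols[0,8) = 8x8
Op 2 fold_left: fold axis v@4; visible region now rows[8,16) x cols[0,4) = 8x4
Op 3 fold_up: fold axis h@12; visible region now rows[8,12) x cols[0,4) = 4x4
Op 4 fold_up: fold axis h@10; visible region now rows[8,10) x cols[0,4) = 2x4
Op 5 cut(0, 1): punch at orig (8,1); cuts so far [(8, 1)]; region rows[8,10) x cols[0,4) = 2x4
Unfold 1 (reflect across h@10): 2 holes -> [(8, 1), (11, 1)]
Unfold 2 (reflect across h@12): 4 holes -> [(8, 1), (11, 1), (12, 1), (15, 1)]
Unfold 3 (reflect across v@4): 8 holes -> [(8, 1), (8, 6), (11, 1), (11, 6), (12, 1), (12, 6), (15, 1), (15, 6)]
Unfold 4 (reflect across h@8): 16 holes -> [(0, 1), (0, 6), (3, 1), (3, 6), (4, 1), (4, 6), (7, 1), (7, 6), (8, 1), (8, 6), (11, 1), (11, 6), (12, 1), (12, 6), (15, 1), (15, 6)]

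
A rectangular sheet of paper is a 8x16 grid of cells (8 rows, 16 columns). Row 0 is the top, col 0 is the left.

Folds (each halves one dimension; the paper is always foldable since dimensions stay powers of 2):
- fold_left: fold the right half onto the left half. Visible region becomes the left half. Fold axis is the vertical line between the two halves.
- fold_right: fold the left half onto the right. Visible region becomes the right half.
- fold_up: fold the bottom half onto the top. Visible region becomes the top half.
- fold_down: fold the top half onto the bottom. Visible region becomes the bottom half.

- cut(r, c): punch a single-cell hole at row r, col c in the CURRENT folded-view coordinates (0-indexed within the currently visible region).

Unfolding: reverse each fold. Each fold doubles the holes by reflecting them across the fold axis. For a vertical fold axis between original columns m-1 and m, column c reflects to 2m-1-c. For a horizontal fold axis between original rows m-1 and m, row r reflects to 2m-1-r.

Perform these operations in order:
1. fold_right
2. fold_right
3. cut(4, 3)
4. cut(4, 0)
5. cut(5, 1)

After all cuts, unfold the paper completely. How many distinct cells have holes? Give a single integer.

Op 1 fold_right: fold axis v@8; visible region now rows[0,8) x cols[8,16) = 8x8
Op 2 fold_right: fold axis v@12; visible region now rows[0,8) x cols[12,16) = 8x4
Op 3 cut(4, 3): punch at orig (4,15); cuts so far [(4, 15)]; region rows[0,8) x cols[12,16) = 8x4
Op 4 cut(4, 0): punch at orig (4,12); cuts so far [(4, 12), (4, 15)]; region rows[0,8) x cols[12,16) = 8x4
Op 5 cut(5, 1): punch at orig (5,13); cuts so far [(4, 12), (4, 15), (5, 13)]; region rows[0,8) x cols[12,16) = 8x4
Unfold 1 (reflect across v@12): 6 holes -> [(4, 8), (4, 11), (4, 12), (4, 15), (5, 10), (5, 13)]
Unfold 2 (reflect across v@8): 12 holes -> [(4, 0), (4, 3), (4, 4), (4, 7), (4, 8), (4, 11), (4, 12), (4, 15), (5, 2), (5, 5), (5, 10), (5, 13)]

Answer: 12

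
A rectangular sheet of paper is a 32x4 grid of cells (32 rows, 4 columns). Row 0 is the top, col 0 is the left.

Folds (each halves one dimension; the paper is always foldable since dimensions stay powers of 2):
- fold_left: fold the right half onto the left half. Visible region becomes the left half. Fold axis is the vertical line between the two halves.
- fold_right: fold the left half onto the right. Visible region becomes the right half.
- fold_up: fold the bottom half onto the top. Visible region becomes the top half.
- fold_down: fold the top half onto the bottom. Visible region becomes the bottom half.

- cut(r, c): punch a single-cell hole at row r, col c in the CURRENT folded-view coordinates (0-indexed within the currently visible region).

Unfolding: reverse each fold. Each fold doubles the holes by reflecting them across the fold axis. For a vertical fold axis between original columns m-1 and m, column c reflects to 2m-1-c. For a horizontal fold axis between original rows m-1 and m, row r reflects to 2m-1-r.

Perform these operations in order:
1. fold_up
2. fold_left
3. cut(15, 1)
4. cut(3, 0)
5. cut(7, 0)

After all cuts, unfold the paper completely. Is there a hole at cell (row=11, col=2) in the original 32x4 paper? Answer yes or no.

Answer: no

Derivation:
Op 1 fold_up: fold axis h@16; visible region now rows[0,16) x cols[0,4) = 16x4
Op 2 fold_left: fold axis v@2; visible region now rows[0,16) x cols[0,2) = 16x2
Op 3 cut(15, 1): punch at orig (15,1); cuts so far [(15, 1)]; region rows[0,16) x cols[0,2) = 16x2
Op 4 cut(3, 0): punch at orig (3,0); cuts so far [(3, 0), (15, 1)]; region rows[0,16) x cols[0,2) = 16x2
Op 5 cut(7, 0): punch at orig (7,0); cuts so far [(3, 0), (7, 0), (15, 1)]; region rows[0,16) x cols[0,2) = 16x2
Unfold 1 (reflect across v@2): 6 holes -> [(3, 0), (3, 3), (7, 0), (7, 3), (15, 1), (15, 2)]
Unfold 2 (reflect across h@16): 12 holes -> [(3, 0), (3, 3), (7, 0), (7, 3), (15, 1), (15, 2), (16, 1), (16, 2), (24, 0), (24, 3), (28, 0), (28, 3)]
Holes: [(3, 0), (3, 3), (7, 0), (7, 3), (15, 1), (15, 2), (16, 1), (16, 2), (24, 0), (24, 3), (28, 0), (28, 3)]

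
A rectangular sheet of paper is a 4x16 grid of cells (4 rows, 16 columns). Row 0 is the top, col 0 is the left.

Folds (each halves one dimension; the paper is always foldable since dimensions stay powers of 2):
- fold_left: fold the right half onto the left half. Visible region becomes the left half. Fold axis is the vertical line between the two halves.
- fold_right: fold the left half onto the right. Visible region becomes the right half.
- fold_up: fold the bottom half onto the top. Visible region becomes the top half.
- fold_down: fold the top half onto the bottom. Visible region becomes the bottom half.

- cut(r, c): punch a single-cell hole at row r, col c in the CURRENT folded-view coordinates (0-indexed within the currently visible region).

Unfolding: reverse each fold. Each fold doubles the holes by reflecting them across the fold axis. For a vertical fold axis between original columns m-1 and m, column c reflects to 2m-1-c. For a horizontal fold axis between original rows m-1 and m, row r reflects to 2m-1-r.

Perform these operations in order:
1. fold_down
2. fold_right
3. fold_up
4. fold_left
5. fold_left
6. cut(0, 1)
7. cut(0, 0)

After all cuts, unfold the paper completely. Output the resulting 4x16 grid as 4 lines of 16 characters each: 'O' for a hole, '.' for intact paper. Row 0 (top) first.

Answer: OOOOOOOOOOOOOOOO
OOOOOOOOOOOOOOOO
OOOOOOOOOOOOOOOO
OOOOOOOOOOOOOOOO

Derivation:
Op 1 fold_down: fold axis h@2; visible region now rows[2,4) x cols[0,16) = 2x16
Op 2 fold_right: fold axis v@8; visible region now rows[2,4) x cols[8,16) = 2x8
Op 3 fold_up: fold axis h@3; visible region now rows[2,3) x cols[8,16) = 1x8
Op 4 fold_left: fold axis v@12; visible region now rows[2,3) x cols[8,12) = 1x4
Op 5 fold_left: fold axis v@10; visible region now rows[2,3) x cols[8,10) = 1x2
Op 6 cut(0, 1): punch at orig (2,9); cuts so far [(2, 9)]; region rows[2,3) x cols[8,10) = 1x2
Op 7 cut(0, 0): punch at orig (2,8); cuts so far [(2, 8), (2, 9)]; region rows[2,3) x cols[8,10) = 1x2
Unfold 1 (reflect across v@10): 4 holes -> [(2, 8), (2, 9), (2, 10), (2, 11)]
Unfold 2 (reflect across v@12): 8 holes -> [(2, 8), (2, 9), (2, 10), (2, 11), (2, 12), (2, 13), (2, 14), (2, 15)]
Unfold 3 (reflect across h@3): 16 holes -> [(2, 8), (2, 9), (2, 10), (2, 11), (2, 12), (2, 13), (2, 14), (2, 15), (3, 8), (3, 9), (3, 10), (3, 11), (3, 12), (3, 13), (3, 14), (3, 15)]
Unfold 4 (reflect across v@8): 32 holes -> [(2, 0), (2, 1), (2, 2), (2, 3), (2, 4), (2, 5), (2, 6), (2, 7), (2, 8), (2, 9), (2, 10), (2, 11), (2, 12), (2, 13), (2, 14), (2, 15), (3, 0), (3, 1), (3, 2), (3, 3), (3, 4), (3, 5), (3, 6), (3, 7), (3, 8), (3, 9), (3, 10), (3, 11), (3, 12), (3, 13), (3, 14), (3, 15)]
Unfold 5 (reflect across h@2): 64 holes -> [(0, 0), (0, 1), (0, 2), (0, 3), (0, 4), (0, 5), (0, 6), (0, 7), (0, 8), (0, 9), (0, 10), (0, 11), (0, 12), (0, 13), (0, 14), (0, 15), (1, 0), (1, 1), (1, 2), (1, 3), (1, 4), (1, 5), (1, 6), (1, 7), (1, 8), (1, 9), (1, 10), (1, 11), (1, 12), (1, 13), (1, 14), (1, 15), (2, 0), (2, 1), (2, 2), (2, 3), (2, 4), (2, 5), (2, 6), (2, 7), (2, 8), (2, 9), (2, 10), (2, 11), (2, 12), (2, 13), (2, 14), (2, 15), (3, 0), (3, 1), (3, 2), (3, 3), (3, 4), (3, 5), (3, 6), (3, 7), (3, 8), (3, 9), (3, 10), (3, 11), (3, 12), (3, 13), (3, 14), (3, 15)]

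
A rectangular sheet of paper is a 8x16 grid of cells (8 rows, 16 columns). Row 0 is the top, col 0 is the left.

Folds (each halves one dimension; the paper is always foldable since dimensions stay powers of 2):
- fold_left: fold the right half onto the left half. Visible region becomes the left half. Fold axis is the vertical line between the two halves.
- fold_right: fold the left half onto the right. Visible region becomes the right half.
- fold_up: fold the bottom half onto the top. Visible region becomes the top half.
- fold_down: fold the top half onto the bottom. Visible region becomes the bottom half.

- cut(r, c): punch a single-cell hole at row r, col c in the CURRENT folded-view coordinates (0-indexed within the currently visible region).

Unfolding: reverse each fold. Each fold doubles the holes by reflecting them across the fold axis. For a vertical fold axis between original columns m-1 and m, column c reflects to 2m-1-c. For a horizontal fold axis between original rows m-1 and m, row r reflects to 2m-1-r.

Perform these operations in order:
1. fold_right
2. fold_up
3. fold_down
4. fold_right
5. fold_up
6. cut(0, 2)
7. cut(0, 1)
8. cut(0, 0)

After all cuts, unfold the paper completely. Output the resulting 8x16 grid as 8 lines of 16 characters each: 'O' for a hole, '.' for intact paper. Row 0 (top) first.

Answer: .OOOOOO..OOOOOO.
.OOOOOO..OOOOOO.
.OOOOOO..OOOOOO.
.OOOOOO..OOOOOO.
.OOOOOO..OOOOOO.
.OOOOOO..OOOOOO.
.OOOOOO..OOOOOO.
.OOOOOO..OOOOOO.

Derivation:
Op 1 fold_right: fold axis v@8; visible region now rows[0,8) x cols[8,16) = 8x8
Op 2 fold_up: fold axis h@4; visible region now rows[0,4) x cols[8,16) = 4x8
Op 3 fold_down: fold axis h@2; visible region now rows[2,4) x cols[8,16) = 2x8
Op 4 fold_right: fold axis v@12; visible region now rows[2,4) x cols[12,16) = 2x4
Op 5 fold_up: fold axis h@3; visible region now rows[2,3) x cols[12,16) = 1x4
Op 6 cut(0, 2): punch at orig (2,14); cuts so far [(2, 14)]; region rows[2,3) x cols[12,16) = 1x4
Op 7 cut(0, 1): punch at orig (2,13); cuts so far [(2, 13), (2, 14)]; region rows[2,3) x cols[12,16) = 1x4
Op 8 cut(0, 0): punch at orig (2,12); cuts so far [(2, 12), (2, 13), (2, 14)]; region rows[2,3) x cols[12,16) = 1x4
Unfold 1 (reflect across h@3): 6 holes -> [(2, 12), (2, 13), (2, 14), (3, 12), (3, 13), (3, 14)]
Unfold 2 (reflect across v@12): 12 holes -> [(2, 9), (2, 10), (2, 11), (2, 12), (2, 13), (2, 14), (3, 9), (3, 10), (3, 11), (3, 12), (3, 13), (3, 14)]
Unfold 3 (reflect across h@2): 24 holes -> [(0, 9), (0, 10), (0, 11), (0, 12), (0, 13), (0, 14), (1, 9), (1, 10), (1, 11), (1, 12), (1, 13), (1, 14), (2, 9), (2, 10), (2, 11), (2, 12), (2, 13), (2, 14), (3, 9), (3, 10), (3, 11), (3, 12), (3, 13), (3, 14)]
Unfold 4 (reflect across h@4): 48 holes -> [(0, 9), (0, 10), (0, 11), (0, 12), (0, 13), (0, 14), (1, 9), (1, 10), (1, 11), (1, 12), (1, 13), (1, 14), (2, 9), (2, 10), (2, 11), (2, 12), (2, 13), (2, 14), (3, 9), (3, 10), (3, 11), (3, 12), (3, 13), (3, 14), (4, 9), (4, 10), (4, 11), (4, 12), (4, 13), (4, 14), (5, 9), (5, 10), (5, 11), (5, 12), (5, 13), (5, 14), (6, 9), (6, 10), (6, 11), (6, 12), (6, 13), (6, 14), (7, 9), (7, 10), (7, 11), (7, 12), (7, 13), (7, 14)]
Unfold 5 (reflect across v@8): 96 holes -> [(0, 1), (0, 2), (0, 3), (0, 4), (0, 5), (0, 6), (0, 9), (0, 10), (0, 11), (0, 12), (0, 13), (0, 14), (1, 1), (1, 2), (1, 3), (1, 4), (1, 5), (1, 6), (1, 9), (1, 10), (1, 11), (1, 12), (1, 13), (1, 14), (2, 1), (2, 2), (2, 3), (2, 4), (2, 5), (2, 6), (2, 9), (2, 10), (2, 11), (2, 12), (2, 13), (2, 14), (3, 1), (3, 2), (3, 3), (3, 4), (3, 5), (3, 6), (3, 9), (3, 10), (3, 11), (3, 12), (3, 13), (3, 14), (4, 1), (4, 2), (4, 3), (4, 4), (4, 5), (4, 6), (4, 9), (4, 10), (4, 11), (4, 12), (4, 13), (4, 14), (5, 1), (5, 2), (5, 3), (5, 4), (5, 5), (5, 6), (5, 9), (5, 10), (5, 11), (5, 12), (5, 13), (5, 14), (6, 1), (6, 2), (6, 3), (6, 4), (6, 5), (6, 6), (6, 9), (6, 10), (6, 11), (6, 12), (6, 13), (6, 14), (7, 1), (7, 2), (7, 3), (7, 4), (7, 5), (7, 6), (7, 9), (7, 10), (7, 11), (7, 12), (7, 13), (7, 14)]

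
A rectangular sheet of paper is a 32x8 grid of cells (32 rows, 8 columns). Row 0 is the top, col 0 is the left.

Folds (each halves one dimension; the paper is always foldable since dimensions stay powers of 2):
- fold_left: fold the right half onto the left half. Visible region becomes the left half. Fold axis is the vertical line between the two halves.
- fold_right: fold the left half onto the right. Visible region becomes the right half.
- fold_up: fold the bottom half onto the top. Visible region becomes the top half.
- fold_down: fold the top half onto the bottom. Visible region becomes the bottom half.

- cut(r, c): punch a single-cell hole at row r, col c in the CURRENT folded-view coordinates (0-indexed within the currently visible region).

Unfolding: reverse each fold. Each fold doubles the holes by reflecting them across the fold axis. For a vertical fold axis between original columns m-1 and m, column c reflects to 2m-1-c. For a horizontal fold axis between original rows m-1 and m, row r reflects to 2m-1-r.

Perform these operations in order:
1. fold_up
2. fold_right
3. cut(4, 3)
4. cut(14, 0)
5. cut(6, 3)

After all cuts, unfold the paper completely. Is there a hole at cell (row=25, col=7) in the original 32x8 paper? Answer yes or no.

Op 1 fold_up: fold axis h@16; visible region now rows[0,16) x cols[0,8) = 16x8
Op 2 fold_right: fold axis v@4; visible region now rows[0,16) x cols[4,8) = 16x4
Op 3 cut(4, 3): punch at orig (4,7); cuts so far [(4, 7)]; region rows[0,16) x cols[4,8) = 16x4
Op 4 cut(14, 0): punch at orig (14,4); cuts so far [(4, 7), (14, 4)]; region rows[0,16) x cols[4,8) = 16x4
Op 5 cut(6, 3): punch at orig (6,7); cuts so far [(4, 7), (6, 7), (14, 4)]; region rows[0,16) x cols[4,8) = 16x4
Unfold 1 (reflect across v@4): 6 holes -> [(4, 0), (4, 7), (6, 0), (6, 7), (14, 3), (14, 4)]
Unfold 2 (reflect across h@16): 12 holes -> [(4, 0), (4, 7), (6, 0), (6, 7), (14, 3), (14, 4), (17, 3), (17, 4), (25, 0), (25, 7), (27, 0), (27, 7)]
Holes: [(4, 0), (4, 7), (6, 0), (6, 7), (14, 3), (14, 4), (17, 3), (17, 4), (25, 0), (25, 7), (27, 0), (27, 7)]

Answer: yes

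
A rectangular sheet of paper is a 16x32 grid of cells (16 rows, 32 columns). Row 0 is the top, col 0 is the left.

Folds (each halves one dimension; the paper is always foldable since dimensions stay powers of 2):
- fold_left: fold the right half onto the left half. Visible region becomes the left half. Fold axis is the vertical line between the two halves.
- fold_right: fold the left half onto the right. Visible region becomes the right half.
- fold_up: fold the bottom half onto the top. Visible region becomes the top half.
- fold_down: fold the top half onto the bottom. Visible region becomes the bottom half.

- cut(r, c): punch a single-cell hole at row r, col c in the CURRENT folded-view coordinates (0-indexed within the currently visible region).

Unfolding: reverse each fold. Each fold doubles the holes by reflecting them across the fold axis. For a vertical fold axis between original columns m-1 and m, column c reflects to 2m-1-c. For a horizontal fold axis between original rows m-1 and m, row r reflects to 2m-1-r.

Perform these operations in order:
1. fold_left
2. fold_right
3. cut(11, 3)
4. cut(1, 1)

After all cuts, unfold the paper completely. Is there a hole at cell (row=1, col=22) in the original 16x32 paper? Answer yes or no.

Answer: yes

Derivation:
Op 1 fold_left: fold axis v@16; visible region now rows[0,16) x cols[0,16) = 16x16
Op 2 fold_right: fold axis v@8; visible region now rows[0,16) x cols[8,16) = 16x8
Op 3 cut(11, 3): punch at orig (11,11); cuts so far [(11, 11)]; region rows[0,16) x cols[8,16) = 16x8
Op 4 cut(1, 1): punch at orig (1,9); cuts so far [(1, 9), (11, 11)]; region rows[0,16) x cols[8,16) = 16x8
Unfold 1 (reflect across v@8): 4 holes -> [(1, 6), (1, 9), (11, 4), (11, 11)]
Unfold 2 (reflect across v@16): 8 holes -> [(1, 6), (1, 9), (1, 22), (1, 25), (11, 4), (11, 11), (11, 20), (11, 27)]
Holes: [(1, 6), (1, 9), (1, 22), (1, 25), (11, 4), (11, 11), (11, 20), (11, 27)]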